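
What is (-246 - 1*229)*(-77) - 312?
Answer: 36263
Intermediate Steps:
(-246 - 1*229)*(-77) - 312 = (-246 - 229)*(-77) - 312 = -475*(-77) - 312 = 36575 - 312 = 36263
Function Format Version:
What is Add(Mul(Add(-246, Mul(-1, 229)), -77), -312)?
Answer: 36263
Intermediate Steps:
Add(Mul(Add(-246, Mul(-1, 229)), -77), -312) = Add(Mul(Add(-246, -229), -77), -312) = Add(Mul(-475, -77), -312) = Add(36575, -312) = 36263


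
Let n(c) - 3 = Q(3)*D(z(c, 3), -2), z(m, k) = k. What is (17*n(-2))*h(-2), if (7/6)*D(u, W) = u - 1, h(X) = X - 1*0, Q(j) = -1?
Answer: -306/7 ≈ -43.714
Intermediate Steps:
h(X) = X (h(X) = X + 0 = X)
D(u, W) = -6/7 + 6*u/7 (D(u, W) = 6*(u - 1)/7 = 6*(-1 + u)/7 = -6/7 + 6*u/7)
n(c) = 9/7 (n(c) = 3 - (-6/7 + (6/7)*3) = 3 - (-6/7 + 18/7) = 3 - 1*12/7 = 3 - 12/7 = 9/7)
(17*n(-2))*h(-2) = (17*(9/7))*(-2) = (153/7)*(-2) = -306/7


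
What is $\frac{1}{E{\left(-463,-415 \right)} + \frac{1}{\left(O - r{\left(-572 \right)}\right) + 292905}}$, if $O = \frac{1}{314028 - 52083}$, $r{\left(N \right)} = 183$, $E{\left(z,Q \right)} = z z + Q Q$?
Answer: $\frac{76677064291}{29642892992776799} \approx 2.5867 \cdot 10^{-6}$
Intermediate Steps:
$E{\left(z,Q \right)} = Q^{2} + z^{2}$ ($E{\left(z,Q \right)} = z^{2} + Q^{2} = Q^{2} + z^{2}$)
$O = \frac{1}{261945} \approx 3.8176 \cdot 10^{-6}$
$\frac{1}{E{\left(-463,-415 \right)} + \frac{1}{\left(O - r{\left(-572 \right)}\right) + 292905}} = \frac{1}{\left(\left(-415\right)^{2} + \left(-463\right)^{2}\right) + \frac{1}{\left(\frac{1}{261945} - 183\right) + 292905}} = \frac{1}{\left(172225 + 214369\right) + \frac{1}{\left(\frac{1}{261945} - 183\right) + 292905}} = \frac{1}{386594 + \frac{1}{- \frac{47935934}{261945} + 292905}} = \frac{1}{386594 + \frac{1}{\frac{76677064291}{261945}}} = \frac{1}{386594 + \frac{261945}{76677064291}} = \frac{1}{\frac{29642892992776799}{76677064291}} = \frac{76677064291}{29642892992776799}$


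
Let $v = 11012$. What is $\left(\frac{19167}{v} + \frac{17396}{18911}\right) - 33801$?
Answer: $- \frac{7038434317643}{208247932} \approx -33798.0$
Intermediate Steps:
$\left(\frac{19167}{v} + \frac{17396}{18911}\right) - 33801 = \left(\frac{19167}{11012} + \frac{17396}{18911}\right) - 33801 = \frac{554031889}{208247932} - 33801 = - \frac{7038434317643}{208247932}$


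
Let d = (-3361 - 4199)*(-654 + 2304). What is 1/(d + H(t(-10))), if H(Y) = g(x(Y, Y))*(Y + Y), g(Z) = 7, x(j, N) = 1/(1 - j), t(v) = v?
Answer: -1/12474140 ≈ -8.0166e-8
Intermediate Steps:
d = -12474000 (d = -7560*1650 = -12474000)
H(Y) = 14*Y (H(Y) = 7*(Y + Y) = 7*(2*Y) = 14*Y)
1/(d + H(t(-10))) = 1/(-12474000 + 14*(-10)) = 1/(-12474000 - 140) = 1/(-12474140) = -1/12474140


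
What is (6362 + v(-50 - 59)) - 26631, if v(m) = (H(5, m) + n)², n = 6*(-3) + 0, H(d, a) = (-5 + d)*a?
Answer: -19945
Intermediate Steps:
H(d, a) = a*(-5 + d)
n = -18 (n = -18 + 0 = -18)
v(m) = 324 (v(m) = (m*(-5 + 5) - 18)² = (m*0 - 18)² = (0 - 18)² = (-18)² = 324)
(6362 + v(-50 - 59)) - 26631 = (6362 + 324) - 26631 = 6686 - 26631 = -19945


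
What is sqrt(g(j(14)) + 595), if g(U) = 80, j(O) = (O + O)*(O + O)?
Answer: 15*sqrt(3) ≈ 25.981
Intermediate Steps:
j(O) = 4*O**2 (j(O) = (2*O)*(2*O) = 4*O**2)
sqrt(g(j(14)) + 595) = sqrt(80 + 595) = sqrt(675) = 15*sqrt(3)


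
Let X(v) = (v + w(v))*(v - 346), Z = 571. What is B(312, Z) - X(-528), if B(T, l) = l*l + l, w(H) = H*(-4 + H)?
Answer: 245368244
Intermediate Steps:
B(T, l) = l + l² (B(T, l) = l² + l = l + l²)
X(v) = (-346 + v)*(v + v*(-4 + v)) (X(v) = (v + v*(-4 + v))*(v - 346) = (v + v*(-4 + v))*(-346 + v) = (-346 + v)*(v + v*(-4 + v)))
B(312, Z) - X(-528) = 571*(1 + 571) - (-528)*(1038 + (-528)² - 349*(-528)) = 571*572 - (-528)*(1038 + 278784 + 184272) = 326612 - (-528)*464094 = 326612 - 1*(-245041632) = 326612 + 245041632 = 245368244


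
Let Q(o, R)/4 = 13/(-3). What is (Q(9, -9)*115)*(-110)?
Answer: 657800/3 ≈ 2.1927e+5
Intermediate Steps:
Q(o, R) = -52/3 (Q(o, R) = 4*(13/(-3)) = 4*(13*(-⅓)) = 4*(-13/3) = -52/3)
(Q(9, -9)*115)*(-110) = -52/3*115*(-110) = -5980/3*(-110) = 657800/3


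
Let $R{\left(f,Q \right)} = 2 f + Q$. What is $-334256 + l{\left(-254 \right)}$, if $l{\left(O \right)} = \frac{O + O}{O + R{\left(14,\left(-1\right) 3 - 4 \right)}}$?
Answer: $- \frac{77881140}{233} \approx -3.3425 \cdot 10^{5}$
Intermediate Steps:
$R{\left(f,Q \right)} = Q + 2 f$
$l{\left(O \right)} = \frac{2 O}{21 + O}$ ($l{\left(O \right)} = \frac{O + O}{O + \left(\left(\left(-1\right) 3 - 4\right) + 2 \cdot 14\right)} = \frac{2 O}{O + \left(\left(-3 - 4\right) + 28\right)} = \frac{2 O}{O + \left(-7 + 28\right)} = \frac{2 O}{O + 21} = \frac{2 O}{21 + O}$)
$-334256 + l{\left(-254 \right)} = -334256 + 2 \left(-254\right) \frac{1}{21 - 254} = -334256 + 2 \left(-254\right) \frac{1}{-233} = -334256 + 2 \left(-254\right) \left(- \frac{1}{233}\right) = -334256 + \frac{508}{233} = - \frac{77881140}{233}$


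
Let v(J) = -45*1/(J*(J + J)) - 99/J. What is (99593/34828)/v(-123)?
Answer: 167415833/47035214 ≈ 3.5594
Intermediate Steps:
v(J) = -99/J - 45/(2*J**2) (v(J) = -45*1/(2*J**2) - 99/J = -45/(2*J**2) - 99/J = -99/J - 45/(2*J**2))
(99593/34828)/v(-123) = (99593/34828)/(((9/2)*(-5 - 22*(-123))/(-123)**2)) = (99593*(1/34828))/(((9/2)*(1/15129)*(-5 + 2706))) = 99593/(34828*(((9/2)*(1/15129)*2701))) = 99593/(34828*(2701/3362)) = (99593/34828)*(3362/2701) = 167415833/47035214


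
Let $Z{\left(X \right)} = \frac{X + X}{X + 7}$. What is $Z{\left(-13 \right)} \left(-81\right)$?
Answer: $-351$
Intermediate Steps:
$Z{\left(X \right)} = \frac{2 X}{7 + X}$
$Z{\left(-13 \right)} \left(-81\right) = 2 \left(-13\right) \frac{1}{7 - 13} \left(-81\right) = 2 \left(-13\right) \frac{1}{-6} \left(-81\right) = 2 \left(-13\right) \left(- \frac{1}{6}\right) \left(-81\right) = \frac{13}{3} \left(-81\right) = -351$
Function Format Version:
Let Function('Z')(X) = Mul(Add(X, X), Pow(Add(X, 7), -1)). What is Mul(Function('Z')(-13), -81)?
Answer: -351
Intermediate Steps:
Function('Z')(X) = Mul(2, X, Pow(Add(7, X), -1)) (Function('Z')(X) = Mul(Mul(2, X), Pow(Add(7, X), -1)) = Mul(2, X, Pow(Add(7, X), -1)))
Mul(Function('Z')(-13), -81) = Mul(Mul(2, -13, Pow(Add(7, -13), -1)), -81) = Mul(Mul(2, -13, Pow(-6, -1)), -81) = Mul(Mul(2, -13, Rational(-1, 6)), -81) = Mul(Rational(13, 3), -81) = -351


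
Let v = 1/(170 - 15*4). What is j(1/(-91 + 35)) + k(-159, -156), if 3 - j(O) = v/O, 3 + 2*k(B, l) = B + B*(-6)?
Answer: 21973/55 ≈ 399.51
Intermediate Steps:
v = 1/110 (v = 1/(170 - 60) = 1/110 ≈ 0.0090909)
k(B, l) = -3/2 - 5*B/2 (k(B, l) = -3/2 + (B + B*(-6))/2 = -3/2 + (B - 6*B)/2 = -3/2 + (-5*B)/2 = -3/2 - 5*B/2)
j(O) = 3 - 1/(110*O)
j(1/(-91 + 35)) + k(-159, -156) = (3 - 1/(110*(1/(-91 + 35)))) + (-3/2 - 5/2*(-159)) = (3 - 1/(110*(1/(-56)))) + (-3/2 + 795/2) = (3 - 1/(110*(-1/56))) + 396 = (3 - 1/110*(-56)) + 396 = (3 + 28/55) + 396 = 193/55 + 396 = 21973/55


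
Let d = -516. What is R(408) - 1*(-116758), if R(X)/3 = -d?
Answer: 118306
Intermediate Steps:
R(X) = 1548 (R(X) = 3*(-1*(-516)) = 3*516 = 1548)
R(408) - 1*(-116758) = 1548 - 1*(-116758) = 1548 + 116758 = 118306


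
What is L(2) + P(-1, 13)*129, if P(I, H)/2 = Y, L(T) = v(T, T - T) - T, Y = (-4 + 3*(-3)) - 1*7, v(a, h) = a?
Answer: -5160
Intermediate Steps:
Y = -20 (Y = (-4 - 9) - 7 = -13 - 7 = -20)
L(T) = 0 (L(T) = T - T = 0)
P(I, H) = -40 (P(I, H) = 2*(-20) = -40)
L(2) + P(-1, 13)*129 = 0 - 40*129 = 0 - 5160 = -5160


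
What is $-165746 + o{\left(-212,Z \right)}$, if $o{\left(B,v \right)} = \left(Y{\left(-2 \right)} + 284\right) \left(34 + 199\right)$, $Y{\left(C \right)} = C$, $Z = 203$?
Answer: $-100040$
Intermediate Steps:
$o{\left(B,v \right)} = 65706$ ($o{\left(B,v \right)} = \left(-2 + 284\right) \left(34 + 199\right) = 282 \cdot 233 = 65706$)
$-165746 + o{\left(-212,Z \right)} = -165746 + 65706 = -100040$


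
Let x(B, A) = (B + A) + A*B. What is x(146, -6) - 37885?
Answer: -38621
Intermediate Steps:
x(B, A) = A + B + A*B (x(B, A) = (A + B) + A*B = A + B + A*B)
x(146, -6) - 37885 = (-6 + 146 - 6*146) - 37885 = (-6 + 146 - 876) - 37885 = -736 - 37885 = -38621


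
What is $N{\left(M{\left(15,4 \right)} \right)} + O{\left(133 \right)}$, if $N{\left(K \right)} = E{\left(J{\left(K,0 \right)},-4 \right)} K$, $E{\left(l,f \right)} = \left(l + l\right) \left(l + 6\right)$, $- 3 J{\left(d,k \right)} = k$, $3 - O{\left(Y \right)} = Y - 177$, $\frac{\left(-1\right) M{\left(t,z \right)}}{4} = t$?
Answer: $47$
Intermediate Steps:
$M{\left(t,z \right)} = - 4 t$
$O{\left(Y \right)} = 180 - Y$ ($O{\left(Y \right)} = 3 - \left(Y - 177\right) = 3 - \left(-177 + Y\right) = 180 - Y$)
$J{\left(d,k \right)} = - \frac{k}{3}$
$E{\left(l,f \right)} = 2 l \left(6 + l\right)$
$N{\left(K \right)} = 0$ ($N{\left(K \right)} = 2 \left(\left(- \frac{1}{3}\right) 0\right) \left(6 - 0\right) K = 2 \cdot 0 \left(6 + 0\right) K = 2 \cdot 0 \cdot 6 K = 0 K = 0$)
$N{\left(M{\left(15,4 \right)} \right)} + O{\left(133 \right)} = 0 + \left(180 - 133\right) = 0 + 47 = 47$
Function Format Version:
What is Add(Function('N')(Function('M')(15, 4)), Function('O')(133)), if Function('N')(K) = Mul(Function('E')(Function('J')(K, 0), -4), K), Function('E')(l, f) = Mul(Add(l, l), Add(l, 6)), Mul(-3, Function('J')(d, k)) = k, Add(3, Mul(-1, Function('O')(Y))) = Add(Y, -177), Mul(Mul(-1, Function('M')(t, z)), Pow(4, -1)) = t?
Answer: 47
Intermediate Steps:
Function('M')(t, z) = Mul(-4, t)
Function('O')(Y) = Add(180, Mul(-1, Y)) (Function('O')(Y) = Add(3, Mul(-1, Add(Y, -177))) = Add(3, Mul(-1, Add(-177, Y))) = Add(3, Add(177, Mul(-1, Y))) = Add(180, Mul(-1, Y)))
Function('J')(d, k) = Mul(Rational(-1, 3), k)
Function('E')(l, f) = Mul(2, l, Add(6, l)) (Function('E')(l, f) = Mul(Mul(2, l), Add(6, l)) = Mul(2, l, Add(6, l)))
Function('N')(K) = 0 (Function('N')(K) = Mul(Mul(2, Mul(Rational(-1, 3), 0), Add(6, Mul(Rational(-1, 3), 0))), K) = Mul(Mul(2, 0, Add(6, 0)), K) = Mul(Mul(2, 0, 6), K) = Mul(0, K) = 0)
Add(Function('N')(Function('M')(15, 4)), Function('O')(133)) = Add(0, Add(180, Mul(-1, 133))) = Add(0, Add(180, -133)) = Add(0, 47) = 47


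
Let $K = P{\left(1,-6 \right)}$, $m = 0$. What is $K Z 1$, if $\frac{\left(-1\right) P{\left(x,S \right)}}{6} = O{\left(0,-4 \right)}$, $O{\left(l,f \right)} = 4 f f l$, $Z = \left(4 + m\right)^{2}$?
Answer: $0$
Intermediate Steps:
$Z = 16$ ($Z = \left(4 + 0\right)^{2} = 4^{2} = 16$)
$O{\left(l,f \right)} = 4 l f^{2}$
$P{\left(x,S \right)} = 0$ ($P{\left(x,S \right)} = - 6 \cdot 4 \cdot 0 \left(-4\right)^{2} = - 6 \cdot 4 \cdot 0 \cdot 16 = \left(-6\right) 0 = 0$)
$K = 0$
$K Z 1 = 0 \cdot 16 \cdot 1 = 0 \cdot 1 = 0$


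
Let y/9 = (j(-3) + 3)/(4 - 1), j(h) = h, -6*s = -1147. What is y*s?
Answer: 0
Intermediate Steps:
s = 1147/6 (s = -⅙*(-1147) = 1147/6 ≈ 191.17)
y = 0 (y = 9*((-3 + 3)/(4 - 1)) = 9*(0/3) = 9*(0*(⅓)) = 9*0 = 0)
y*s = 0*(1147/6) = 0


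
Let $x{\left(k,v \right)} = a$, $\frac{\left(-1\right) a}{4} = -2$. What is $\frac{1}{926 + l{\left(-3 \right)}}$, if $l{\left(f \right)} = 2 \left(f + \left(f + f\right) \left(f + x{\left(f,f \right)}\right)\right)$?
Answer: $\frac{1}{860} \approx 0.0011628$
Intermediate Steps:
$a = 8$ ($a = \left(-4\right) \left(-2\right) = 8$)
$x{\left(k,v \right)} = 8$
$l{\left(f \right)} = 2 f + 4 f \left(8 + f\right)$ ($l{\left(f \right)} = 2 \left(f + \left(f + f\right) \left(f + 8\right)\right) = 2 \left(f + 2 f \left(8 + f\right)\right) = 2 f + 4 f \left(8 + f\right)$)
$\frac{1}{926 + l{\left(-3 \right)}} = \frac{1}{926 + 2 \left(-3\right) \left(17 + 2 \left(-3\right)\right)} = \frac{1}{926 + 2 \left(-3\right) \left(17 - 6\right)} = \frac{1}{926 + 2 \left(-3\right) 11} = \frac{1}{926 - 66} = \frac{1}{860}$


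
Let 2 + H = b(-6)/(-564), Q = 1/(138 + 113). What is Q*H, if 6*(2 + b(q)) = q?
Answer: -375/47188 ≈ -0.0079469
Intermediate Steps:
Q = 1/251 ≈ 0.0039841
b(q) = -2 + q/6
H = -375/188 (H = -2 + (-2 + (⅙)*(-6))/(-564) = -2 + (-2 - 1)*(-1/564) = -2 - 3*(-1/564) = -2 + 1/188 = -375/188 ≈ -1.9947)
Q*H = (1/251)*(-375/188) = -375/47188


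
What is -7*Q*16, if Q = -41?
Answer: 4592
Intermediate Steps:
-7*Q*16 = -7*(-41)*16 = 287*16 = 4592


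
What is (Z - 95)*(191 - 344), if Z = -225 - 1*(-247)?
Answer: 11169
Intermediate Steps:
Z = 22 (Z = -225 + 247 = 22)
(Z - 95)*(191 - 344) = (22 - 95)*(191 - 344) = -73*(-153) = 11169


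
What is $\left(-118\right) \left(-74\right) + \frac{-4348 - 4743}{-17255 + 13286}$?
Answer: $\frac{34666399}{3969} \approx 8734.3$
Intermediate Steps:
$\left(-118\right) \left(-74\right) + \frac{-4348 - 4743}{-17255 + 13286} = 8732 - \frac{9091}{-3969} = 8732 - - \frac{9091}{3969} = 8732 + \frac{9091}{3969} = \frac{34666399}{3969}$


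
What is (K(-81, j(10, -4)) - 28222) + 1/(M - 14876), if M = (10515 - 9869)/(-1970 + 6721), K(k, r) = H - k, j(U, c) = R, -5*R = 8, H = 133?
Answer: -1979471846591/70675230 ≈ -28008.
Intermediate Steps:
R = -8/5 (R = -⅕*8 = -8/5 ≈ -1.6000)
j(U, c) = -8/5
K(k, r) = 133 - k
M = 646/4751 ≈ 0.13597
(K(-81, j(10, -4)) - 28222) + 1/(M - 14876) = ((133 - 1*(-81)) - 28222) + 1/(646/4751 - 14876) = ((133 + 81) - 28222) + 1/(-70675230/4751) = (214 - 28222) - 4751/70675230 = -28008 - 4751/70675230 = -1979471846591/70675230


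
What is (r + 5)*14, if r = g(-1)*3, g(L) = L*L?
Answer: 112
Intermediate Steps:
g(L) = L**2
r = 3 (r = (-1)**2*3 = 1*3 = 3)
(r + 5)*14 = (3 + 5)*14 = 8*14 = 112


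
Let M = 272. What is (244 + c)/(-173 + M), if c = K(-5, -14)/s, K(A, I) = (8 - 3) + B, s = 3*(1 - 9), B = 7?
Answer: 487/198 ≈ 2.4596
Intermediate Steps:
s = -24 (s = 3*(-8) = -24)
K(A, I) = 12 (K(A, I) = (8 - 3) + 7 = 5 + 7 = 12)
c = -½ (c = 12/(-24) = 12*(-1/24) = -½ ≈ -0.50000)
(244 + c)/(-173 + M) = (244 - ½)/(-173 + 272) = (487/2)/99 = (487/2)*(1/99) = 487/198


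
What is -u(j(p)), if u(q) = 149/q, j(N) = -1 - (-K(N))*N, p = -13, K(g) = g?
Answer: -149/168 ≈ -0.88690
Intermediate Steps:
j(N) = -1 + N**2 (j(N) = -1 - (-N)*N = -1 - (-1)*N**2 = -1 + N**2)
-u(j(p)) = -149/(-1 + (-13)**2) = -149/(-1 + 169) = -149/168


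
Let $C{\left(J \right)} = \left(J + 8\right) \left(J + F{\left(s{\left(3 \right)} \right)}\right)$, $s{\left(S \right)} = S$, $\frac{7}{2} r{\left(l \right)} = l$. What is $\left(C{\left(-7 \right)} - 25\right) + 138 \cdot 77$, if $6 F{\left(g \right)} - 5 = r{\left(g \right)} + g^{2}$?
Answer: $\frac{222526}{21} \approx 10596.0$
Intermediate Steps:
$r{\left(l \right)} = \frac{2 l}{7}$
$F{\left(g \right)} = \frac{5}{6} + \frac{g^{2}}{6} + \frac{g}{21}$ ($F{\left(g \right)} = \frac{5}{6} + \frac{\frac{2 g}{7} + g^{2}}{6} = \frac{5}{6} + \frac{g^{2} + \frac{2 g}{7}}{6} = \frac{5}{6} + \left(\frac{g^{2}}{6} + \frac{g}{21}\right) = \frac{5}{6} + \frac{g^{2}}{6} + \frac{g}{21}$)
$C{\left(J \right)} = \left(8 + J\right) \left(\frac{52}{21} + J\right)$ ($C{\left(J \right)} = \left(J + 8\right) \left(J + \left(\frac{5}{6} + \frac{3^{2}}{6} + \frac{1}{21} \cdot 3\right)\right) = \left(8 + J\right) \left(J + \left(\frac{5}{6} + \frac{1}{6} \cdot 9 + \frac{1}{7}\right)\right) = \left(8 + J\right) \left(J + \left(\frac{5}{6} + \frac{3}{2} + \frac{1}{7}\right)\right) = \left(8 + J\right) \left(J + \frac{52}{21}\right) = \left(8 + J\right) \left(\frac{52}{21} + J\right)$)
$\left(C{\left(-7 \right)} - 25\right) + 138 \cdot 77 = \left(\left(\frac{416}{21} + \left(-7\right)^{2} + \frac{220}{21} \left(-7\right)\right) - 25\right) + 138 \cdot 77 = \left(\left(\frac{416}{21} + 49 - \frac{220}{3}\right) - 25\right) + 10626 = \left(- \frac{95}{21} - 25\right) + 10626 = - \frac{620}{21} + 10626 = \frac{222526}{21}$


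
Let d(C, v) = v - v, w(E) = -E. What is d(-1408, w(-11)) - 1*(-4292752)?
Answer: 4292752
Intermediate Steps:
d(C, v) = 0
d(-1408, w(-11)) - 1*(-4292752) = 0 - 1*(-4292752) = 0 + 4292752 = 4292752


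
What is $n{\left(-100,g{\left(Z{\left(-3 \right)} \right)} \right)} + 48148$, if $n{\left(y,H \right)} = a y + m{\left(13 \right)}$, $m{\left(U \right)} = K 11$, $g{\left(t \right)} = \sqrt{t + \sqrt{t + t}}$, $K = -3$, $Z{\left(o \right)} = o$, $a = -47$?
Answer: $52815$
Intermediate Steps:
$g{\left(t \right)} = \sqrt{t + \sqrt{2} \sqrt{t}}$ ($g{\left(t \right)} = \sqrt{t + \sqrt{2 t}} = \sqrt{t + \sqrt{2} \sqrt{t}}$)
$m{\left(U \right)} = -33$ ($m{\left(U \right)} = \left(-3\right) 11 = -33$)
$n{\left(y,H \right)} = -33 - 47 y$ ($n{\left(y,H \right)} = - 47 y - 33 = -33 - 47 y$)
$n{\left(-100,g{\left(Z{\left(-3 \right)} \right)} \right)} + 48148 = \left(-33 - -4700\right) + 48148 = \left(-33 + 4700\right) + 48148 = 4667 + 48148 = 52815$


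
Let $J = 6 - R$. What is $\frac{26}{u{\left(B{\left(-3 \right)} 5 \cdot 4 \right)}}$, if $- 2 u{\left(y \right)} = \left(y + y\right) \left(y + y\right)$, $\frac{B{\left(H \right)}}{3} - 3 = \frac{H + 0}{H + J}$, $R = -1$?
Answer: $- \frac{13}{18225} \approx -0.00071331$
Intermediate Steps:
$J = 7$ ($J = 6 - -1 = 6 + 1 = 7$)
$B{\left(H \right)} = 9 + \frac{3 H}{7 + H}$ ($B{\left(H \right)} = 9 + 3 \frac{H + 0}{H + 7} = 9 + 3 \frac{H}{7 + H} = 9 + \frac{3 H}{7 + H}$)
$u{\left(y \right)} = - 2 y^{2}$ ($u{\left(y \right)} = - \frac{\left(y + y\right) \left(y + y\right)}{2} = - \frac{2 y 2 y}{2} = - \frac{4 y^{2}}{2} = - 2 y^{2}$)
$\frac{26}{u{\left(B{\left(-3 \right)} 5 \cdot 4 \right)}} = \frac{26}{\left(-2\right) \left(\frac{3 \left(21 + 4 \left(-3\right)\right)}{7 - 3} \cdot 5 \cdot 4\right)^{2}} = \frac{26}{\left(-2\right) \left(\frac{3 \left(21 - 12\right)}{4} \cdot 5 \cdot 4\right)^{2}} = \frac{26}{\left(-2\right) \left(3 \cdot \frac{1}{4} \cdot 9 \cdot 5 \cdot 4\right)^{2}} = \frac{26}{\left(-2\right) \left(\frac{27}{4} \cdot 5 \cdot 4\right)^{2}} = \frac{26}{\left(-2\right) \left(\frac{135}{4} \cdot 4\right)^{2}} = \frac{26}{\left(-2\right) 135^{2}} = \frac{26}{\left(-2\right) 18225} = \frac{26}{-36450} = 26 \left(- \frac{1}{36450}\right) = - \frac{13}{18225}$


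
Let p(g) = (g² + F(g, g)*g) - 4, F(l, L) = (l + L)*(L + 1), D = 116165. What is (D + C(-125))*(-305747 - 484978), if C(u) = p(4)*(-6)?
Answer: -91038541425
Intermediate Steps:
F(l, L) = (1 + L)*(L + l) (F(l, L) = (L + l)*(1 + L) = (1 + L)*(L + l))
p(g) = -4 + g² + g*(2*g + 2*g²) (p(g) = (g² + (g + g + g² + g*g)*g) - 4 = (g² + (g + g + g² + g²)*g) - 4 = (g² + (2*g + 2*g²)*g) - 4 = (g² + g*(2*g + 2*g²)) - 4 = -4 + g² + g*(2*g + 2*g²))
C(u) = -1032 (C(u) = (-4 + 2*4³ + 3*4²)*(-6) = (-4 + 2*64 + 3*16)*(-6) = (-4 + 128 + 48)*(-6) = 172*(-6) = -1032)
(D + C(-125))*(-305747 - 484978) = (116165 - 1032)*(-305747 - 484978) = 115133*(-790725) = -91038541425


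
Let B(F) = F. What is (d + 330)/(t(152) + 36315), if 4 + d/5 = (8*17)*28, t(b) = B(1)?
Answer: 9675/18158 ≈ 0.53282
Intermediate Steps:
t(b) = 1
d = 19020 (d = -20 + 5*((8*17)*28) = -20 + 5*(136*28) = -20 + 5*3808 = -20 + 19040 = 19020)
(d + 330)/(t(152) + 36315) = (19020 + 330)/(1 + 36315) = 19350/36316 = 19350*(1/36316) = 9675/18158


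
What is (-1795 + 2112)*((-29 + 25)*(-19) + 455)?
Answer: 168327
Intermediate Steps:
(-1795 + 2112)*((-29 + 25)*(-19) + 455) = 317*(-4*(-19) + 455) = 317*(76 + 455) = 317*531 = 168327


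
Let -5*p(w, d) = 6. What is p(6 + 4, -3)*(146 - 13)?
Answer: -798/5 ≈ -159.60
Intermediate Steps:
p(w, d) = -6/5 (p(w, d) = -⅕*6 = -6/5)
p(6 + 4, -3)*(146 - 13) = -6*(146 - 13)/5 = -6/5*133 = -798/5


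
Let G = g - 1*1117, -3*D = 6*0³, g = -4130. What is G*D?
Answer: 0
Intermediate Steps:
D = 0 (D = -2*0³ = -2*0 = -⅓*0 = 0)
G = -5247 (G = -4130 - 1*1117 = -4130 - 1117 = -5247)
G*D = -5247*0 = 0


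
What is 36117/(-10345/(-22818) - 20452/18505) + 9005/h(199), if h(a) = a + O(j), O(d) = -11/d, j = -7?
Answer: -21394068879364235/386436273444 ≈ -55363.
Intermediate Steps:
h(a) = 11/7 + a (h(a) = a - 11/(-7) = a - 11*(-⅐) = a + 11/7 = 11/7 + a)
36117/(-10345/(-22818) - 20452/18505) + 9005/h(199) = 36117/(-10345/(-22818) - 20452/18505) + 9005/(11/7 + 199) = 36117/(-10345*(-1/22818) - 20452*1/18505) + 9005/(1404/7) = 36117/(10345/22818 - 20452/18505) + 9005*(7/1404) = 36117/(-275239511/422247090) + 63035/1404 = 36117*(-422247090/275239511) + 63035/1404 = -15250298149530/275239511 + 63035/1404 = -21394068879364235/386436273444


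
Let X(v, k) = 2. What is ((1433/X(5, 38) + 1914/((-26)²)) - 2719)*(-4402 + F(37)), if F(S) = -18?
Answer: 114900960/13 ≈ 8.8385e+6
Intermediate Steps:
((1433/X(5, 38) + 1914/((-26)²)) - 2719)*(-4402 + F(37)) = ((1433/2 + 1914/((-26)²)) - 2719)*(-4402 - 18) = ((1433*(½) + 1914/676) - 2719)*(-4420) = ((1433/2 + 1914*(1/676)) - 2719)*(-4420) = ((1433/2 + 957/338) - 2719)*(-4420) = (121567/169 - 2719)*(-4420) = -337944/169*(-4420) = 114900960/13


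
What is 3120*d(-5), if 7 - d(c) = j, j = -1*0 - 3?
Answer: 31200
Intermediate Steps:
j = -3 (j = 0 - 3 = -3)
d(c) = 10 (d(c) = 7 - 1*(-3) = 7 + 3 = 10)
3120*d(-5) = 3120*10 = 31200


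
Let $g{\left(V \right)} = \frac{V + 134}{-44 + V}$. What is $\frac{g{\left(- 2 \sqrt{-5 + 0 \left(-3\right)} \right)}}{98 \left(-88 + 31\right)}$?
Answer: $\frac{1469}{2731554} - \frac{89 i \sqrt{5}}{2731554} \approx 0.00053779 - 7.2856 \cdot 10^{-5} i$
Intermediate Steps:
$g{\left(V \right)} = \frac{134 + V}{-44 + V}$
$\frac{g{\left(- 2 \sqrt{-5 + 0 \left(-3\right)} \right)}}{98 \left(-88 + 31\right)} = \frac{\frac{1}{-44 - 2 \sqrt{-5 + 0 \left(-3\right)}} \left(134 - 2 \sqrt{-5 + 0 \left(-3\right)}\right)}{98 \left(-88 + 31\right)} = \frac{\frac{1}{-44 - 2 \sqrt{-5 + 0}} \left(134 - 2 \sqrt{-5 + 0}\right)}{98 \left(-57\right)} = \frac{\frac{1}{-44 - 2 \sqrt{-5}} \left(134 - 2 \sqrt{-5}\right)}{-5586} = \frac{134 - 2 i \sqrt{5}}{-44 - 2 i \sqrt{5}} \left(- \frac{1}{5586}\right) = - \frac{134 - 2 i \sqrt{5}}{5586 \left(-44 - 2 i \sqrt{5}\right)}$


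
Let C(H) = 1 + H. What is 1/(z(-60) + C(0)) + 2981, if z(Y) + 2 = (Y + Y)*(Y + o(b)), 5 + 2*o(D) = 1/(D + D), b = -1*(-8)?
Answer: 89373365/29981 ≈ 2981.0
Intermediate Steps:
b = 8
o(D) = -5/2 + 1/(4*D) (o(D) = -5/2 + 1/(2*(D + D)) = -5/2 + 1/(2*((2*D))) = -5/2 + (1/(2*D))/2 = -5/2 + 1/(4*D))
z(Y) = -2 + 2*Y*(-79/32 + Y) (z(Y) = -2 + (Y + Y)*(Y + (¼)*(1 - 10*8)/8) = -2 + (2*Y)*(Y + (¼)*(⅛)*(1 - 80)) = -2 + (2*Y)*(Y + (¼)*(⅛)*(-79)) = -2 + (2*Y)*(Y - 79/32) = -2 + (2*Y)*(-79/32 + Y) = -2 + 2*Y*(-79/32 + Y))
1/(z(-60) + C(0)) + 2981 = 1/((-2 + 2*(-60)² - 79/16*(-60)) + (1 + 0)) + 2981 = 1/((-2 + 2*3600 + 1185/4) + 1) + 2981 = 1/((-2 + 7200 + 1185/4) + 1) + 2981 = 1/(29977/4 + 1) + 2981 = 1/(29981/4) + 2981 = 4/29981 + 2981 = 89373365/29981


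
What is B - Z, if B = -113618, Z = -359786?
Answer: 246168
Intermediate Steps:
B - Z = -113618 - 1*(-359786) = -113618 + 359786 = 246168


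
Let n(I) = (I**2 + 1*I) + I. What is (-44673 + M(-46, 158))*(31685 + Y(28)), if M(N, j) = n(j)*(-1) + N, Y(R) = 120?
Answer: -2226318195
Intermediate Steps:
n(I) = I**2 + 2*I (n(I) = (I**2 + I) + I = (I + I**2) + I = I**2 + 2*I)
M(N, j) = N - j*(2 + j) (M(N, j) = (j*(2 + j))*(-1) + N = -j*(2 + j) + N = N - j*(2 + j))
(-44673 + M(-46, 158))*(31685 + Y(28)) = (-44673 + (-46 - 1*158*(2 + 158)))*(31685 + 120) = (-44673 + (-46 - 1*158*160))*31805 = (-44673 + (-46 - 25280))*31805 = (-44673 - 25326)*31805 = -69999*31805 = -2226318195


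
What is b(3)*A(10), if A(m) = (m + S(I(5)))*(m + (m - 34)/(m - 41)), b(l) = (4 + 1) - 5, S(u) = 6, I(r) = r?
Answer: 0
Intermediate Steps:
b(l) = 0 (b(l) = 5 - 5 = 0)
A(m) = (6 + m)*(m + (-34 + m)/(-41 + m)) (A(m) = (m + 6)*(m + (m - 34)/(m - 41)) = (6 + m)*(m + (-34 + m)/(-41 + m)))
b(3)*A(10) = 0*((-204 + 10³ - 274*10 - 34*10²)/(-41 + 10)) = 0*((-204 + 1000 - 2740 - 34*100)/(-31)) = 0*(-(-204 + 1000 - 2740 - 3400)/31) = 0*(-1/31*(-5344)) = 0*(5344/31) = 0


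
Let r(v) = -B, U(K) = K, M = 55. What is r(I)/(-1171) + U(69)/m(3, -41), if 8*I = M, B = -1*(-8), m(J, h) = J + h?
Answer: -80495/44498 ≈ -1.8090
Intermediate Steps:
B = 8
I = 55/8 (I = (⅛)*55 = 55/8 ≈ 6.8750)
r(v) = -8 (r(v) = -1*8 = -8)
r(I)/(-1171) + U(69)/m(3, -41) = -8/(-1171) + 69/(3 - 41) = -8*(-1/1171) + 69/(-38) = 8/1171 + 69*(-1/38) = 8/1171 - 69/38 = -80495/44498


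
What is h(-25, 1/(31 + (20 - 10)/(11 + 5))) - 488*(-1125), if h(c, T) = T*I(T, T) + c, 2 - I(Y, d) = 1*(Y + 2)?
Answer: 35139340711/64009 ≈ 5.4898e+5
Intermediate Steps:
I(Y, d) = -Y (I(Y, d) = 2 - (Y + 2) = 2 - (2 + Y) = 2 + (-2 - Y) = -Y)
h(c, T) = c - T² (h(c, T) = T*(-T) + c = -T² + c = c - T²)
h(-25, 1/(31 + (20 - 10)/(11 + 5))) - 488*(-1125) = (-25 - (1/(31 + (20 - 10)/(11 + 5)))²) - 488*(-1125) = (-25 - (1/(31 + 10/16))²) + 549000 = (-25 - (1/(31 + 10*(1/16)))²) + 549000 = (-25 - (1/(31 + 5/8))²) + 549000 = (-25 - (1/(253/8))²) + 549000 = (-25 - (8/253)²) + 549000 = (-25 - 1*64/64009) + 549000 = (-25 - 64/64009) + 549000 = -1600289/64009 + 549000 = 35139340711/64009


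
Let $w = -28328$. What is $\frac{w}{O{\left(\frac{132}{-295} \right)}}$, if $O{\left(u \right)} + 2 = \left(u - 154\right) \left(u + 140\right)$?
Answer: $\frac{1232622100}{937935233} \approx 1.3142$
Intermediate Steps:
$O{\left(u \right)} = -2 + \left(-154 + u\right) \left(140 + u\right)$ ($O{\left(u \right)} = -2 + \left(u - 154\right) \left(u + 140\right) = -2 + \left(-154 + u\right) \left(140 + u\right)$)
$\frac{w}{O{\left(\frac{132}{-295} \right)}} = - \frac{28328}{-21562 + \left(\frac{132}{-295}\right)^{2} - 14 \frac{132}{-295}} = - \frac{28328}{-21562 + \left(132 \left(- \frac{1}{295}\right)\right)^{2} - 14 \cdot 132 \left(- \frac{1}{295}\right)} = - \frac{28328}{-21562 + \left(- \frac{132}{295}\right)^{2} - - \frac{1848}{295}} = - \frac{28328}{-21562 + \frac{17424}{87025} + \frac{1848}{295}} = - \frac{28328}{- \frac{1875870466}{87025}} = \left(-28328\right) \left(- \frac{87025}{1875870466}\right) = \frac{1232622100}{937935233}$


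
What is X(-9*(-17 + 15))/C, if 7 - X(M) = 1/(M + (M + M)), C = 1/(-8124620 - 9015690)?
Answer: -3230948435/27 ≈ -1.1966e+8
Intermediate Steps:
C = -1/17140310 (C = 1/(-17140310) = -1/17140310 ≈ -5.8342e-8)
X(M) = 7 - 1/(3*M) (X(M) = 7 - 1/(M + (M + M)) = 7 - 1/(M + 2*M) = 7 - 1/(3*M))
X(-9*(-17 + 15))/C = (7 - (-1/(9*(-17 + 15)))/3)/(-1/17140310) = (7 - 1/(3*((-9*(-2)))))*(-17140310) = (7 - ⅓/18)*(-17140310) = (7 - ⅓*1/18)*(-17140310) = (7 - 1/54)*(-17140310) = (377/54)*(-17140310) = -3230948435/27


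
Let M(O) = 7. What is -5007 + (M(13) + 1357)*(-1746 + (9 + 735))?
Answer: -1371735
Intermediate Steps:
-5007 + (M(13) + 1357)*(-1746 + (9 + 735)) = -5007 + (7 + 1357)*(-1746 + (9 + 735)) = -5007 + 1364*(-1746 + 744) = -5007 + 1364*(-1002) = -5007 - 1366728 = -1371735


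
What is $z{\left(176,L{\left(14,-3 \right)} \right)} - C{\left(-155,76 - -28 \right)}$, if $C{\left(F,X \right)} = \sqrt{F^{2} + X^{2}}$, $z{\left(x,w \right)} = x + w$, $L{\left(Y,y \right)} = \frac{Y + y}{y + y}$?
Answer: $\frac{1045}{6} - \sqrt{34841} \approx -12.491$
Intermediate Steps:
$L{\left(Y,y \right)} = \frac{Y + y}{2 y}$
$z{\left(x,w \right)} = w + x$
$z{\left(176,L{\left(14,-3 \right)} \right)} - C{\left(-155,76 - -28 \right)} = \left(\frac{14 - 3}{2 \left(-3\right)} + 176\right) - \sqrt{\left(-155\right)^{2} + \left(76 - -28\right)^{2}} = \left(\frac{1}{2} \left(- \frac{1}{3}\right) 11 + 176\right) - \sqrt{24025 + \left(76 + 28\right)^{2}} = \left(- \frac{11}{6} + 176\right) - \sqrt{24025 + 104^{2}} = \frac{1045}{6} - \sqrt{24025 + 10816} = \frac{1045}{6} - \sqrt{34841}$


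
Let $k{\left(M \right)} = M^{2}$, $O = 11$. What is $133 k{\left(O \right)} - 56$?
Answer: $16037$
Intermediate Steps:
$133 k{\left(O \right)} - 56 = 133 \cdot 11^{2} - 56 = 133 \cdot 121 - 56 = 16093 - 56 = 16037$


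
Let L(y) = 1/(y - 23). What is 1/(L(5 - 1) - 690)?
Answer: -19/13111 ≈ -0.0014492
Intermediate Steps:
L(y) = 1/(-23 + y)
1/(L(5 - 1) - 690) = 1/(1/(-23 + (5 - 1)) - 690) = 1/(1/(-23 + 4) - 690) = 1/(1/(-19) - 690) = 1/(-1/19 - 690) = 1/(-13111/19) = -19/13111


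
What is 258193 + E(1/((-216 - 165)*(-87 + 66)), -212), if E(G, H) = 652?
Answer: 258845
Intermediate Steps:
258193 + E(1/((-216 - 165)*(-87 + 66)), -212) = 258193 + 652 = 258845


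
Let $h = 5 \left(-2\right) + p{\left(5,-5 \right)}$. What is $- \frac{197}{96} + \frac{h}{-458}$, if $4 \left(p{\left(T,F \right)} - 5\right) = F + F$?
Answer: $- \frac{44753}{21984} \approx -2.0357$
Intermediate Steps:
$p{\left(T,F \right)} = 5 + \frac{F}{2}$ ($p{\left(T,F \right)} = 5 + \frac{F + F}{4} = 5 + \frac{2 F}{4} = 5 + \frac{F}{2}$)
$h = - \frac{15}{2}$ ($h = 5 \left(-2\right) + \left(5 + \frac{1}{2} \left(-5\right)\right) = -10 + \left(5 - \frac{5}{2}\right) = -10 + \frac{5}{2} = - \frac{15}{2} \approx -7.5$)
$- \frac{197}{96} + \frac{h}{-458} = - \frac{197}{96} - \frac{15}{2 \left(-458\right)} = \left(-197\right) \frac{1}{96} - - \frac{15}{916} = - \frac{197}{96} + \frac{15}{916} = - \frac{44753}{21984}$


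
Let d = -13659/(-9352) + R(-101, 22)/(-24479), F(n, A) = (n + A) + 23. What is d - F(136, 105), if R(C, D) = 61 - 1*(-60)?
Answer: -8586237349/32703944 ≈ -262.54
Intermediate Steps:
R(C, D) = 121 (R(C, D) = 61 + 60 = 121)
F(n, A) = 23 + A + n (F(n, A) = (A + n) + 23 = 23 + A + n)
d = 47603867/32703944 (d = -13659/(-9352) + 121/(-24479) = -13659*(-1/9352) + 121*(-1/24479) = 13659/9352 - 121/24479 = 47603867/32703944 ≈ 1.4556)
d - F(136, 105) = 47603867/32703944 - (23 + 105 + 136) = 47603867/32703944 - 1*264 = 47603867/32703944 - 264 = -8586237349/32703944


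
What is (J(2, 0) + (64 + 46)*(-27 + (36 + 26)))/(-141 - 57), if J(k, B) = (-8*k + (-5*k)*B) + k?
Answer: -1918/99 ≈ -19.374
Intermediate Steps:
J(k, B) = -7*k - 5*B*k (J(k, B) = (-8*k - 5*B*k) + k = -7*k - 5*B*k)
(J(2, 0) + (64 + 46)*(-27 + (36 + 26)))/(-141 - 57) = (-1*2*(7 + 5*0) + (64 + 46)*(-27 + (36 + 26)))/(-141 - 57) = (-1*2*(7 + 0) + 110*(-27 + 62))/(-198) = -(-1*2*7 + 110*35)/198 = -(-14 + 3850)/198 = -1/198*3836 = -1918/99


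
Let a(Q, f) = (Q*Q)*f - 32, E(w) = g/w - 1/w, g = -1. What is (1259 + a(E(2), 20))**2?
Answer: 1555009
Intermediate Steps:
E(w) = -2/w (E(w) = -1/w - 1/w = -2/w)
a(Q, f) = -32 + f*Q**2 (a(Q, f) = Q**2*f - 32 = f*Q**2 - 32 = -32 + f*Q**2)
(1259 + a(E(2), 20))**2 = (1259 + (-32 + 20*(-2/2)**2))**2 = (1259 + (-32 + 20*(-2*1/2)**2))**2 = (1259 + (-32 + 20*(-1)**2))**2 = (1259 + (-32 + 20*1))**2 = (1259 + (-32 + 20))**2 = (1259 - 12)**2 = 1247**2 = 1555009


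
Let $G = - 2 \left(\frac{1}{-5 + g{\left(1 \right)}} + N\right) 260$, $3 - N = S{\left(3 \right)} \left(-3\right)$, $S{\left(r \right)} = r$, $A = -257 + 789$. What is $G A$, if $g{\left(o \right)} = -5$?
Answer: $-3292016$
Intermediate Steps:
$A = 532$
$N = 12$ ($N = 3 - 3 \left(-3\right) = 3 - -9 = 3 + 9 = 12$)
$G = -6188$ ($G = - 2 \left(\frac{1}{-5 - 5} + 12\right) 260 = - 2 \left(\frac{1}{-10} + 12\right) 260 = - 2 \left(- \frac{1}{10} + 12\right) 260 = \left(-2\right) \frac{119}{10} \cdot 260 = \left(- \frac{119}{5}\right) 260 = -6188$)
$G A = \left(-6188\right) 532 = -3292016$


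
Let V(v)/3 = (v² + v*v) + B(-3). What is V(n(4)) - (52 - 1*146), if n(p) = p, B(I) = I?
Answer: 181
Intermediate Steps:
V(v) = -9 + 6*v² (V(v) = 3*((v² + v*v) - 3) = 3*((v² + v²) - 3) = 3*(2*v² - 3) = 3*(-3 + 2*v²) = -9 + 6*v²)
V(n(4)) - (52 - 1*146) = (-9 + 6*4²) - (52 - 1*146) = (-9 + 6*16) - (52 - 146) = (-9 + 96) - 1*(-94) = 87 + 94 = 181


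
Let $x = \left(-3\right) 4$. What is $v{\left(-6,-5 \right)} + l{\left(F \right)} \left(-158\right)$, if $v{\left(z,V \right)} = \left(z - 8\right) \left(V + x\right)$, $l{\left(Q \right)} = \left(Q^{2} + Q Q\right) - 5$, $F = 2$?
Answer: $-236$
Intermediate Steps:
$x = -12$
$l{\left(Q \right)} = -5 + 2 Q^{2}$ ($l{\left(Q \right)} = \left(Q^{2} + Q^{2}\right) - 5 = 2 Q^{2} - 5 = -5 + 2 Q^{2}$)
$v{\left(z,V \right)} = \left(-12 + V\right) \left(-8 + z\right)$ ($v{\left(z,V \right)} = \left(z - 8\right) \left(V - 12\right) = \left(-8 + z\right) \left(-12 + V\right) = \left(-12 + V\right) \left(-8 + z\right)$)
$v{\left(-6,-5 \right)} + l{\left(F \right)} \left(-158\right) = \left(96 - -72 - -40 - -30\right) + \left(-5 + 2 \cdot 2^{2}\right) \left(-158\right) = \left(96 + 72 + 40 + 30\right) + \left(-5 + 2 \cdot 4\right) \left(-158\right) = 238 + \left(-5 + 8\right) \left(-158\right) = 238 + 3 \left(-158\right) = 238 - 474 = -236$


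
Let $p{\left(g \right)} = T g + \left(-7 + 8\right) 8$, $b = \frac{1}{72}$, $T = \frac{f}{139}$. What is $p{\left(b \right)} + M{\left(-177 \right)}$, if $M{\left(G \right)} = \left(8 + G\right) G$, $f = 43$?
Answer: $\frac{299449411}{10008} \approx 29921.0$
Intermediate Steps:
$M{\left(G \right)} = G \left(8 + G\right)$
$T = \frac{43}{139} \approx 0.30935$
$b = \frac{1}{72} \approx 0.013889$
$p{\left(g \right)} = 8 + \frac{43 g}{139}$ ($p{\left(g \right)} = \frac{43 g}{139} + \left(-7 + 8\right) 8 = \frac{43 g}{139} + 1 \cdot 8 = \frac{43 g}{139} + 8 = 8 + \frac{43 g}{139}$)
$p{\left(b \right)} + M{\left(-177 \right)} = \left(8 + \frac{43}{139} \cdot \frac{1}{72}\right) - 177 \left(8 - 177\right) = \left(8 + \frac{43}{10008}\right) - -29913 = \frac{80107}{10008} + 29913 = \frac{299449411}{10008}$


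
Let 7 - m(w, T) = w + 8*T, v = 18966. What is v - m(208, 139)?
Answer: 20279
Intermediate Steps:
m(w, T) = 7 - w - 8*T (m(w, T) = 7 - (w + 8*T) = 7 + (-w - 8*T) = 7 - w - 8*T)
v - m(208, 139) = 18966 - (7 - 1*208 - 8*139) = 18966 - (7 - 208 - 1112) = 18966 - 1*(-1313) = 18966 + 1313 = 20279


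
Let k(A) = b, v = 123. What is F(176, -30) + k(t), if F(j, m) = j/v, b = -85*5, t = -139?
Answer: -52099/123 ≈ -423.57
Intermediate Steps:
b = -425
F(j, m) = j/123
k(A) = -425
F(176, -30) + k(t) = (1/123)*176 - 425 = 176/123 - 425 = -52099/123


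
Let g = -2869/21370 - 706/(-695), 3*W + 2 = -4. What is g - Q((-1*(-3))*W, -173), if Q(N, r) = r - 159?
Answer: 988801413/2970430 ≈ 332.88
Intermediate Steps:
W = -2 (W = -2/3 + (1/3)*(-4) = -2/3 - 4/3 = -2)
g = 2618653/2970430 (g = -2869*1/21370 - 706*(-1/695) = -2869/21370 + 706/695 = 2618653/2970430 ≈ 0.88157)
Q(N, r) = -159 + r
g - Q((-1*(-3))*W, -173) = 2618653/2970430 - (-159 - 173) = 2618653/2970430 - 1*(-332) = 2618653/2970430 + 332 = 988801413/2970430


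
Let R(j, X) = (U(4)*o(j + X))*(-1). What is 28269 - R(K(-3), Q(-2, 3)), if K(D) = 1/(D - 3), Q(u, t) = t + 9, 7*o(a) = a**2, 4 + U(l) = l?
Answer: 28269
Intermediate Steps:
U(l) = -4 + l
o(a) = a**2/7
Q(u, t) = 9 + t
K(D) = 1/(-3 + D)
R(j, X) = 0 (R(j, X) = ((-4 + 4)*((j + X)**2/7))*(-1) = (0*((X + j)**2/7))*(-1) = 0*(-1) = 0)
28269 - R(K(-3), Q(-2, 3)) = 28269 - 1*0 = 28269 + 0 = 28269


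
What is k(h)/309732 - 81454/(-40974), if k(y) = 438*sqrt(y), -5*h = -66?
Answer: 40727/20487 + 73*sqrt(330)/258110 ≈ 1.9931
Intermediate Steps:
h = 66/5 (h = -1/5*(-66) = 66/5 ≈ 13.200)
k(h)/309732 - 81454/(-40974) = (438*sqrt(66/5))/309732 - 81454/(-40974) = (438*(sqrt(330)/5))*(1/309732) - 81454*(-1/40974) = (438*sqrt(330)/5)*(1/309732) + 40727/20487 = 73*sqrt(330)/258110 + 40727/20487 = 40727/20487 + 73*sqrt(330)/258110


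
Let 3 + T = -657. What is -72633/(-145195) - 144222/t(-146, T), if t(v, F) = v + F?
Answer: 11375328/63395 ≈ 179.44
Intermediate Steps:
T = -660 (T = -3 - 657 = -660)
t(v, F) = F + v
-72633/(-145195) - 144222/t(-146, T) = -72633/(-145195) - 144222/(-660 - 146) = -72633*(-1/145195) - 144222/(-806) = 1023/2045 - 144222*(-1/806) = 1023/2045 + 5547/31 = 11375328/63395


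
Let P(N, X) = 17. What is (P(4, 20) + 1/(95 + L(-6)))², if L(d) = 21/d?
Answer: 9690769/33489 ≈ 289.37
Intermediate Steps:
(P(4, 20) + 1/(95 + L(-6)))² = (17 + 1/(95 + 21/(-6)))² = (17 + 1/(95 + 21*(-⅙)))² = (17 + 1/(95 - 7/2))² = (17 + 1/(183/2))² = (17 + 2/183)² = (3113/183)² = 9690769/33489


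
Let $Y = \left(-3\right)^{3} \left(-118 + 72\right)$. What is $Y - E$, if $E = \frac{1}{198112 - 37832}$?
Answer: $\frac{199067759}{160280} \approx 1242.0$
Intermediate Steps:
$E = \frac{1}{160280} \approx 6.2391 \cdot 10^{-6}$
$Y = 1242$ ($Y = \left(-27\right) \left(-46\right) = 1242$)
$Y - E = 1242 - \frac{1}{160280} = \frac{199067759}{160280}$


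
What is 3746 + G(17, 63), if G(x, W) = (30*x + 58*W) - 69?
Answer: 7841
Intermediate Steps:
G(x, W) = -69 + 30*x + 58*W
3746 + G(17, 63) = 3746 + (-69 + 30*17 + 58*63) = 3746 + (-69 + 510 + 3654) = 3746 + 4095 = 7841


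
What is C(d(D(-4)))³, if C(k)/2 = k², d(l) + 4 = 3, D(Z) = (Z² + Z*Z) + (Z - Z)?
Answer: 8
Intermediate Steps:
D(Z) = 2*Z² (D(Z) = (Z² + Z²) + 0 = 2*Z² + 0 = 2*Z²)
d(l) = -1 (d(l) = -4 + 3 = -1)
C(k) = 2*k²
C(d(D(-4)))³ = (2*(-1)²)³ = (2*1)³ = 2³ = 8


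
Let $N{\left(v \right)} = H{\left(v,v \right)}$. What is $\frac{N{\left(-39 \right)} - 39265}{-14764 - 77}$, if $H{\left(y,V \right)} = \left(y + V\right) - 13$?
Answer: $\frac{39356}{14841} \approx 2.6518$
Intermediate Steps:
$H{\left(y,V \right)} = -13 + V + y$ ($H{\left(y,V \right)} = \left(V + y\right) - 13 = -13 + V + y$)
$N{\left(v \right)} = -13 + 2 v$ ($N{\left(v \right)} = -13 + v + v = -13 + 2 v$)
$\frac{N{\left(-39 \right)} - 39265}{-14764 - 77} = \frac{\left(-13 + 2 \left(-39\right)\right) - 39265}{-14764 - 77} = \frac{\left(-13 - 78\right) - 39265}{-14841} = \left(-91 - 39265\right) \left(- \frac{1}{14841}\right) = \left(-39356\right) \left(- \frac{1}{14841}\right) = \frac{39356}{14841}$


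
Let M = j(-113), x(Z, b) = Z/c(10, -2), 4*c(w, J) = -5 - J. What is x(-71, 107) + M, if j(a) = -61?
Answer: 101/3 ≈ 33.667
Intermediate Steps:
c(w, J) = -5/4 - J/4 (c(w, J) = (-5 - J)/4 = -5/4 - J/4)
x(Z, b) = -4*Z/3 (x(Z, b) = Z/(-5/4 - 1/4*(-2)) = Z/(-5/4 + 1/2) = Z/(-3/4) = Z*(-4/3) = -4*Z/3)
M = -61
x(-71, 107) + M = -4/3*(-71) - 61 = 284/3 - 61 = 101/3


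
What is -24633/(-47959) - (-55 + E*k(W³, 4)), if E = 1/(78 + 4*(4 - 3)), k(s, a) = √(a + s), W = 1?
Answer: 2662378/47959 - √5/82 ≈ 55.486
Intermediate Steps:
E = 1/82 (E = 1/(78 + 4*1) = 1/(78 + 4) = 1/82 ≈ 0.012195)
-24633/(-47959) - (-55 + E*k(W³, 4)) = -24633/(-47959) - (-55 + √(4 + 1³)/82) = -24633*(-1/47959) - (-55 + √(4 + 1)/82) = 24633/47959 - (-55 + √5/82) = 24633/47959 + (55 - √5/82) = 2662378/47959 - √5/82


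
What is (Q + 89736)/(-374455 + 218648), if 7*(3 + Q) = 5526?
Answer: -633657/1090649 ≈ -0.58099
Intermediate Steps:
Q = 5505/7 (Q = -3 + (⅐)*5526 = -3 + 5526/7 = 5505/7 ≈ 786.43)
(Q + 89736)/(-374455 + 218648) = (5505/7 + 89736)/(-374455 + 218648) = (633657/7)/(-155807) = (633657/7)*(-1/155807) = -633657/1090649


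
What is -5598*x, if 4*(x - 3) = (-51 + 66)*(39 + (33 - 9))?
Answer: -2678643/2 ≈ -1.3393e+6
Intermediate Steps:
x = 957/4 (x = 3 + ((-51 + 66)*(39 + (33 - 9)))/4 = 3 + (15*(39 + 24))/4 = 3 + (15*63)/4 = 3 + (¼)*945 = 3 + 945/4 = 957/4 ≈ 239.25)
-5598*x = -5598*957/4 = -2678643/2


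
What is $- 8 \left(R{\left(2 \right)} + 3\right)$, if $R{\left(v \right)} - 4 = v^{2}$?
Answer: $-88$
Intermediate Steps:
$R{\left(v \right)} = 4 + v^{2}$
$- 8 \left(R{\left(2 \right)} + 3\right) = - 8 \left(\left(4 + 2^{2}\right) + 3\right) = - 8 \left(\left(4 + 4\right) + 3\right) = - 8 \left(8 + 3\right) = \left(-8\right) 11 = -88$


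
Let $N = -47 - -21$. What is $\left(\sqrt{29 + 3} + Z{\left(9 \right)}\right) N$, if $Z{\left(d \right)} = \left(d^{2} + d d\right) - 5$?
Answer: $-4082 - 104 \sqrt{2} \approx -4229.1$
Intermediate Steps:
$N = -26$ ($N = -47 + 21 = -26$)
$Z{\left(d \right)} = -5 + 2 d^{2}$ ($Z{\left(d \right)} = \left(d^{2} + d^{2}\right) - 5 = 2 d^{2} - 5 = -5 + 2 d^{2}$)
$\left(\sqrt{29 + 3} + Z{\left(9 \right)}\right) N = \left(\sqrt{29 + 3} - \left(5 - 2 \cdot 9^{2}\right)\right) \left(-26\right) = \left(\sqrt{32} + \left(-5 + 2 \cdot 81\right)\right) \left(-26\right) = \left(4 \sqrt{2} + \left(-5 + 162\right)\right) \left(-26\right) = \left(4 \sqrt{2} + 157\right) \left(-26\right) = \left(157 + 4 \sqrt{2}\right) \left(-26\right) = -4082 - 104 \sqrt{2}$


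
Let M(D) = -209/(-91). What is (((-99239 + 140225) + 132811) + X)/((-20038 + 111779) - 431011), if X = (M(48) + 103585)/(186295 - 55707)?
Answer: -51633186658/100792943979 ≈ -0.51227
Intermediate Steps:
M(D) = 209/91 (M(D) = -209*(-1/91) = 209/91)
X = 2356611/2970877 (X = (209/91 + 103585)/(186295 - 55707) = (9426444/91)/130588 = (9426444/91)*(1/130588) = 2356611/2970877 ≈ 0.79324)
(((-99239 + 140225) + 132811) + X)/((-20038 + 111779) - 431011) = (((-99239 + 140225) + 132811) + 2356611/2970877)/((-20038 + 111779) - 431011) = ((40986 + 132811) + 2356611/2970877)/(91741 - 431011) = (173797 + 2356611/2970877)/(-339270) = (516331866580/2970877)*(-1/339270) = -51633186658/100792943979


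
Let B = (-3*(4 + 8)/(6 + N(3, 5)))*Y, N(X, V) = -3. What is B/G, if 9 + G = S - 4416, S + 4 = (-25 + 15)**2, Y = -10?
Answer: -40/1443 ≈ -0.027720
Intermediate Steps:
S = 96 (S = -4 + (-25 + 15)**2 = -4 + (-10)**2 = -4 + 100 = 96)
G = -4329 (G = -9 + (96 - 4416) = -9 - 4320 = -4329)
B = 120 (B = -3*(4 + 8)/(6 - 3)*(-10) = -36/3*(-10) = -3*4*(-10) = -12*(-10) = 120)
B/G = 120/(-4329) = 120*(-1/4329) = -40/1443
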